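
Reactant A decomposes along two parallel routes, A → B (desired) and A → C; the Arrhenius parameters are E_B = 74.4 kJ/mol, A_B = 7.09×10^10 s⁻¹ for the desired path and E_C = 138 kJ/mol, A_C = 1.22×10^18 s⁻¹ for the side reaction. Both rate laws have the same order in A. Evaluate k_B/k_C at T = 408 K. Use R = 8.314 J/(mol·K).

k_B/k_C = (A_B/A_C)·exp[−(E_B−E_C)/(RT)] = (A_B/A_C)·exp[(E_C−E_B)/(RT)].
(E_C−E_B)/(RT) = (138−74.4)×10³/(8.314×408) = 63600/3392 = 18.75.
k_B/k_C = (7.09×10^10/1.22×10^18)·exp(18.75) = 5.811×10^-8 × 1.389×10^8 = 8.07.

8.07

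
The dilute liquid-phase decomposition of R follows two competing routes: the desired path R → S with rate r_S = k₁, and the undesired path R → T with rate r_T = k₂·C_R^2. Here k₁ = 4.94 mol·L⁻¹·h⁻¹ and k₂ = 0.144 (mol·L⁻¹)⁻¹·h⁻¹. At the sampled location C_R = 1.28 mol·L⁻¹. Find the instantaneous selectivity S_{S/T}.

S_{S/T} = r_S/r_T = (k₁)/(k₂·C_R^2) = (k₁/k₂)·C_R^-2.
= (4.94) / (0.144×1.280^2) = 4.940/0.2359 = 20.9.

20.9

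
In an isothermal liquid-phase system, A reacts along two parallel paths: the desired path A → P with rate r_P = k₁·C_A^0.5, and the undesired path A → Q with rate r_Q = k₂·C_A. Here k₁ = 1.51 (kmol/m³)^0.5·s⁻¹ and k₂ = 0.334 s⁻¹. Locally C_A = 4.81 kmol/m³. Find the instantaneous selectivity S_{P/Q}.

2.06

S_{P/Q} = r_P/r_Q = (k₁·C_A^0.5)/(k₂·C_A) = (k₁/k₂)·C_A^-0.5.
= (1.51×4.810^0.5) / (0.334×4.810) = 3.312/1.607 = 2.06.
The undesired path is higher order in A, so low C_A (CSTR or dilute feed) favours P.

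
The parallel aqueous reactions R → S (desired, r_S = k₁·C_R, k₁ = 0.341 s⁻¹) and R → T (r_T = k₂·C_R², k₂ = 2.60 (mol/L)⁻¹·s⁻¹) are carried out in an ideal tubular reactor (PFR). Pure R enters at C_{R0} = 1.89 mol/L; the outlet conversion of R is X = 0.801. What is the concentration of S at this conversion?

0.181 mol/L

C_R = C_{R0}(1−X) = 0.3761 mol/L.
Along a PFR/batch, dC_S/dC_R = −r_S/(r_S+r_T) = −k₁/(k₁+k₂·C_R).
Integrating from C_{R0} to C_R: C_S = (0.341/2.60)·ln[(0.341+2.60·1.89)/(0.341+2.60·0.376)] = 0.1312·ln(5.255/1.319) = 0.1813 mol/L.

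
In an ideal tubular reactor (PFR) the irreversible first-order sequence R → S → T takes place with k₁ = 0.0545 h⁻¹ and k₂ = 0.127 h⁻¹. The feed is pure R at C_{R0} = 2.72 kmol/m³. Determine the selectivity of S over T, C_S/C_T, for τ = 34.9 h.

Solving the coupled first-order balances gives C_S(τ) = [k₁/(k₂−k₁)]·C_{R0}·(e^(−k₁τ) − e^(−k₂τ)).
e^(−k₁τ) = e^(−0.0545×34.9) = e^(−1.902) = 0.1493; e^(−k₂τ) = e^(−4.432) = 0.01189.
C_S = 0.0545×2.72/(0.127−0.0545) × (0.1493−0.01189) = 2.045×0.1374 = 0.2809 kmol/m³.
C_R = C_{R0}e^(−k₁τ) = 0.4060 kmol/m³, so C_T = C_{R0}−C_R−C_S = 2.033 kmol/m³; C_S/C_T = 0.138.

0.138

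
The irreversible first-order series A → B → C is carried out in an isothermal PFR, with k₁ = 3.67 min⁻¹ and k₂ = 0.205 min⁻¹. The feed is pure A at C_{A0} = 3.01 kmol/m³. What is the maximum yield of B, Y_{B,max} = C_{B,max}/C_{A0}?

0.843

For a first-order series the maximum intermediate yield is C_{B,max}/C_{A0} = (k₁/k₂)^[k₂/(k₂−k₁)].
= (3.67/0.205)^(0.205/(0.205−3.67)) = (17.90)^(-0.05916) = 0.8431.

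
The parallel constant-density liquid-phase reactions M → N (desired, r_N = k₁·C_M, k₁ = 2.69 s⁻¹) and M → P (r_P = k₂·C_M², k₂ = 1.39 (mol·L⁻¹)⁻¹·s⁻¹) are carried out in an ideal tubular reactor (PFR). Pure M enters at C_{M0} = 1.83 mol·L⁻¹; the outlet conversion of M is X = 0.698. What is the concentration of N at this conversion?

0.802 mol·L⁻¹

C_M = C_{M0}(1−X) = 0.5527 mol·L⁻¹.
Along a PFR/batch, dC_N/dC_M = −r_N/(r_N+r_P) = −k₁/(k₁+k₂·C_M).
Integrating from C_{M0} to C_M: C_N = (2.69/1.39)·ln[(2.69+1.39·1.83)/(2.69+1.39·0.553)] = 1.935·ln(5.234/3.458) = 0.8019 mol·L⁻¹.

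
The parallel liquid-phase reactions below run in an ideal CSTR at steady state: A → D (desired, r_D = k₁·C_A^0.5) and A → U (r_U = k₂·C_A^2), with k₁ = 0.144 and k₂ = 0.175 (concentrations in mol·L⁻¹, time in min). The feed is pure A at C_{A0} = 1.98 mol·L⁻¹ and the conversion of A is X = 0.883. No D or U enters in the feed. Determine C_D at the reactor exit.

1.54 mol·L⁻¹

Exit C_A = C_{A0}(1−X) = 1.98×0.117 = 0.2317 mol·L⁻¹.
In a CSTR the entire volume is at exit conditions, so r_D = 0.144×0.2317^0.5 = 0.06931 and r_U = 0.175×0.2317^2 = 0.009392.
Fraction of consumed A going to D: r_D/(r_D+r_U) = 0.8807.
C_D = 0.8807·C_{A0}·X = 0.8807×1.98×0.883 = 1.54 mol·L⁻¹.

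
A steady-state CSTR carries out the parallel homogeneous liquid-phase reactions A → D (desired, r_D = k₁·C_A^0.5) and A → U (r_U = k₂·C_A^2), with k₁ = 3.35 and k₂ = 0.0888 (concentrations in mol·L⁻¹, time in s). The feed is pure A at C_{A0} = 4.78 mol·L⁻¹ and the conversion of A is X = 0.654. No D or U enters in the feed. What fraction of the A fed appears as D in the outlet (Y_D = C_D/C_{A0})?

0.619

Exit C_A = C_{A0}(1−X) = 4.78×0.346 = 1.654 mol·L⁻¹.
A CSTR operates uniformly at the exit composition, giving r_D = 4.308 and r_U = 0.2429 (each k·C_A^n at C_A = 1.654).
Fraction of consumed A going to D: r_D/(r_D+r_U) = 0.9466.
C_D = 0.9466·C_{A0}·X = 0.9466×4.78×0.654 = 2.96 mol·L⁻¹; Y_D = C_D/C_{A0} = 0.619.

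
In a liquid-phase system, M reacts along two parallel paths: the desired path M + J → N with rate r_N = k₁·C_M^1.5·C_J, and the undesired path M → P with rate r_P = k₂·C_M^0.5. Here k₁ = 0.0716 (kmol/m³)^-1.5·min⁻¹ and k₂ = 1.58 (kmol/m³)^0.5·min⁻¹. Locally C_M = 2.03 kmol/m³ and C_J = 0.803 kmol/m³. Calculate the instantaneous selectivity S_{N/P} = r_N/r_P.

0.0739

S_{N/P} = r_N/r_P = (k₁·C_M^1.5·C_J)/(k₂·C_M^0.5) = (k₁/k₂)·C_M·C_J.
= (0.0716×2.030^1.5×0.8030) / (1.58×2.030^0.5) = 0.1663/2.251 = 0.0739.
Since the desired path is higher order in M, keeping C_M high (PFR or concentrated feed) favours N.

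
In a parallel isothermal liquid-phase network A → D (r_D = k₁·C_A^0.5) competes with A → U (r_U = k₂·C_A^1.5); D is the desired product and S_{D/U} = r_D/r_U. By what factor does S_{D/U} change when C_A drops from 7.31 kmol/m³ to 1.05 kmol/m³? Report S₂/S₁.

6.96

S_{D/U} = (k₁/k₂)·C_A⁻¹, so S₂/S₁ = (C_{A,2}/C_{A,1})⁻¹.
= 7.31/1.05 = 6.96.
Selectivity toward D rises as C_A falls — low-concentration operation is favoured.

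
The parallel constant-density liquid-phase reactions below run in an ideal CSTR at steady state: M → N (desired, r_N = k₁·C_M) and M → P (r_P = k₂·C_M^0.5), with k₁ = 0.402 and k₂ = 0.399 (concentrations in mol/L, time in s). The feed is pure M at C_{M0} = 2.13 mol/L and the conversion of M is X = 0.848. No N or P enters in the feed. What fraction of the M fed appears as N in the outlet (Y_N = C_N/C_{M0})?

Exit C_M = C_{M0}(1−X) = 2.13×0.152 = 0.3238 mol/L.
A CSTR operates uniformly at the exit composition, giving r_N = 0.1302 and r_P = 0.2270 (each k·C_M^n at C_M = 0.3238).
Fraction of consumed M going to N: r_N/(r_N+r_P) = 0.3644.
C_N = 0.3644·C_{M0}·X = 0.3644×2.13×0.848 = 0.658 mol/L; Y_N = C_N/C_{M0} = 0.309.

0.309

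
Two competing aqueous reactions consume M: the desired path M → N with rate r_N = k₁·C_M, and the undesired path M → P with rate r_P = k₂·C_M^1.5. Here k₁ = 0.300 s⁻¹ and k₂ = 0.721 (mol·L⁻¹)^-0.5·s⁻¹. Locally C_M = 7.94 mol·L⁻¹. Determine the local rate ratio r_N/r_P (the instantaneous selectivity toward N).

0.148

S_{N/P} = r_N/r_P = (k₁·C_M)/(k₂·C_M^1.5) = (k₁/k₂)·C_M^-0.5.
= (0.300×7.940) / (0.721×7.940^1.5) = 2.382/16.13 = 0.148.
The undesired path is higher order in M, so low C_M (CSTR or dilute feed) favours N.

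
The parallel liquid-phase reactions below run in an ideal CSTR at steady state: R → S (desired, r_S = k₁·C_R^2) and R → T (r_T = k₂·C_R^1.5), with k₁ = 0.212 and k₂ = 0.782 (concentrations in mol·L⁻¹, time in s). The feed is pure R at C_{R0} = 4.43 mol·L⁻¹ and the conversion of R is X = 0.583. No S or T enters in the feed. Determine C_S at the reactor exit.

Exit C_R = C_{R0}(1−X) = 4.43×0.417 = 1.847 mol·L⁻¹.
Rates in a CSTR are evaluated at the outlet concentration: r_S = 0.212×1.847^2 = 0.7235, r_T = 0.782×1.847^1.5 = 1.963.
Fraction of consumed R going to S: r_S/(r_S+r_T) = 0.2693.
C_S = 0.2693·C_{R0}·X = 0.2693×4.43×0.583 = 0.695 mol·L⁻¹.

0.695 mol·L⁻¹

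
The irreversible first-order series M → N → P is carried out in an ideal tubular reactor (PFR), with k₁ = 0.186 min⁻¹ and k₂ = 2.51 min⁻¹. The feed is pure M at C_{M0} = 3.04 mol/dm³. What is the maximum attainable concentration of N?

For a first-order series the maximum intermediate yield is C_{N,max}/C_{M0} = (k₁/k₂)^[k₂/(k₂−k₁)].
= (0.186/2.51)^(2.51/(2.51−0.186)) = (0.07410)^(1.080) = 0.06017.
C_{N,max} = 0.06017×3.04 = 0.183 mol/dm³.

0.183 mol/dm³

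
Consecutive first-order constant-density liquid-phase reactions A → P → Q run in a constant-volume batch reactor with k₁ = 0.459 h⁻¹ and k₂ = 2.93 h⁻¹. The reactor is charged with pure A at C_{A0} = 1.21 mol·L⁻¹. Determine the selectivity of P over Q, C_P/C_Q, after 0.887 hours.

Solving the coupled first-order balances gives C_P(t) = [k₁/(k₂−k₁)]·C_{A0}·(e^(−k₁t) − e^(−k₂t)).
e^(−k₁t) = e^(−0.459×0.887) = e^(−0.4071) = 0.6656; e^(−k₂t) = e^(−2.599) = 0.07435.
C_P = 0.459×1.21/(2.93−0.459) × (0.6656−0.07435) = 0.2248×0.5912 = 0.1329 mol·L⁻¹.
C_A = C_{A0}e^(−k₁t) = 0.8053 mol·L⁻¹, so C_Q = C_{A0}−C_A−C_P = 0.2718 mol·L⁻¹; C_P/C_Q = 0.489.

0.489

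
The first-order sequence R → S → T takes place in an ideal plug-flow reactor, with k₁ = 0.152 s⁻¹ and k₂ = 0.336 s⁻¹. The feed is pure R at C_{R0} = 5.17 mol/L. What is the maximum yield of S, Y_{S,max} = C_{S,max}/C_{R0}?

0.235

At the optimum, C_{S,max}/C_{R0} = (k₁/k₂)^[k₂/(k₂−k₁)].
= (0.152/0.336)^(0.336/(0.336−0.152)) = (0.4524)^(1.826) = 0.2349.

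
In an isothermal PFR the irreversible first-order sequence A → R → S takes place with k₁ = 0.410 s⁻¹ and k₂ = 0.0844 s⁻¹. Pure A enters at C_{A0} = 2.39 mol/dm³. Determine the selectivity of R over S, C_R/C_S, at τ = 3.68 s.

For first-order series with pure A initially, C_R(τ) = k₁C_{A0}/(k₂−k₁)·(e^(−k₁τ) − e^(−k₂τ)).
e^(−k₁τ) = e^(−0.410×3.68) = e^(−1.509) = 0.2212; e^(−k₂τ) = e^(−0.3106) = 0.7330.
C_R = 0.410×2.39/(0.0844−0.410) × (0.2212−0.7330) = (-3.010)×(-0.5118) = 1.540 mol/dm³.
C_A = C_{A0}e^(−k₁τ) = 0.5286 mol/dm³, so C_S = C_{A0}−C_A−C_R = 0.3210 mol/dm³; C_R/C_S = 4.80.

4.80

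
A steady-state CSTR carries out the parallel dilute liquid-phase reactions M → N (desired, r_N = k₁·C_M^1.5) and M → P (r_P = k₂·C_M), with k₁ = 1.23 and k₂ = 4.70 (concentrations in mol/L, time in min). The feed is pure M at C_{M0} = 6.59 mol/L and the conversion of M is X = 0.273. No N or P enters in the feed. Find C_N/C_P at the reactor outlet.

Exit C_M = C_{M0}(1−X) = 6.59×0.727 = 4.791 mol/L.
A CSTR operates uniformly at the exit composition, giving r_N = 12.90 and r_P = 22.52 (each k·C_M^n at C_M = 4.791).
Overall selectivity = C_N/C_P = r_Nτ/(r_Pτ) = r_N/r_P = 0.573.

0.573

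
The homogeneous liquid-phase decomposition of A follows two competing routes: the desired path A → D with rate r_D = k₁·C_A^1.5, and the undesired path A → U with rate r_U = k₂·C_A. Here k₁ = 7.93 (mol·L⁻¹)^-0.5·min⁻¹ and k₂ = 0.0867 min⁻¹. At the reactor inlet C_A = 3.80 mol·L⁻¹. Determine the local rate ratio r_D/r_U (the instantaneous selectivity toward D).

S_{D/U} = r_D/r_U = (k₁·C_A^1.5)/(k₂·C_A) = (k₁/k₂)·C_A^0.5.
= (7.93×3.800^1.5) / (0.0867×3.800) = 58.74/0.3295 = 178.

178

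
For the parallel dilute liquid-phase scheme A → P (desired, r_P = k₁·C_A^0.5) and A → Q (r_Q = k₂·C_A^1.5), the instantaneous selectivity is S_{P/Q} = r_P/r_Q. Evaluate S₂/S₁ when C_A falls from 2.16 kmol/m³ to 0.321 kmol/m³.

S_{P/Q} = (k₁/k₂)·C_A⁻¹, so S₂/S₁ = (C_{A,2}/C_{A,1})⁻¹.
= 2.16/0.321 = 6.73.

6.73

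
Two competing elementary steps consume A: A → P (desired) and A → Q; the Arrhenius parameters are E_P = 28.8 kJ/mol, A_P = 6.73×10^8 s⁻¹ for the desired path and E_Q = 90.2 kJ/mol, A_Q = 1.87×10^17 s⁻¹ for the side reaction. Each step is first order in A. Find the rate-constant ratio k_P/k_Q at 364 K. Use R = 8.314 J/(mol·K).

2.33

k_P/k_Q = (A_P/A_Q)·exp[−(E_P−E_Q)/(RT)] = (A_P/A_Q)·exp[(E_Q−E_P)/(RT)].
(E_Q−E_P)/(RT) = (90.2−28.8)×10³/(8.314×364) = 61400/3026 = 20.29.
k_P/k_Q = (6.73×10^8/1.87×10^17)·exp(20.29) = 3.599×10^-9 × 6.476×10^8 = 2.33.
Since E_P < E_Q, lowering the temperature improves selectivity toward P.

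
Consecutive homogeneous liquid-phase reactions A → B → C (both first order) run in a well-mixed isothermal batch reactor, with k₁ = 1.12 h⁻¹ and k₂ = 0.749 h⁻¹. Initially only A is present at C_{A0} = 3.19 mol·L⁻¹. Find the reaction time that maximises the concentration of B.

For first-order series the maximum of C_B occurs at t_opt = ln(k₂/k₁)/(k₂−k₁).
= ln(0.749/1.12)/(0.749−1.12) = ln(0.6687)/-0.3710 = -0.4023/-0.3710 = 1.08 h.

1.08 h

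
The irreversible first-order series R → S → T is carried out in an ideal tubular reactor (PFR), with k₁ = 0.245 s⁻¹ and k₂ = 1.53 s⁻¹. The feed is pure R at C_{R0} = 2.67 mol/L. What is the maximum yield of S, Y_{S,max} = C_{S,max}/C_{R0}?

0.113

Evaluating C_S at τ_opt = ln(k₂/k₁)/(k₂−k₁) gives C_{S,max}/C_{R0} = (k₁/k₂)^[k₂/(k₂−k₁)].
= (0.245/1.53)^(1.53/(1.53−0.245)) = (0.1601)^(1.191) = 0.1129.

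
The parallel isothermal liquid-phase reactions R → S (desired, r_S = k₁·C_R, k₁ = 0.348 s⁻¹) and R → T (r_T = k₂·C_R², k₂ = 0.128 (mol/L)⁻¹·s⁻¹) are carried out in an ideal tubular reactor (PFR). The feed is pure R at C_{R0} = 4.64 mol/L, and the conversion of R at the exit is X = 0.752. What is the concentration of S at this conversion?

1.75 mol/L

C_R = C_{R0}(1−X) = 1.151 mol/L.
Along a PFR/batch, dC_S/dC_R = −r_S/(r_S+r_T) = −k₁/(k₁+k₂·C_R).
Integrating from C_{R0} to C_R: C_S = (0.348/0.128)·ln[(0.348+0.128·4.64)/(0.348+0.128·1.15)] = 2.719·ln(0.9419/0.4953) = 1.748 mol/L.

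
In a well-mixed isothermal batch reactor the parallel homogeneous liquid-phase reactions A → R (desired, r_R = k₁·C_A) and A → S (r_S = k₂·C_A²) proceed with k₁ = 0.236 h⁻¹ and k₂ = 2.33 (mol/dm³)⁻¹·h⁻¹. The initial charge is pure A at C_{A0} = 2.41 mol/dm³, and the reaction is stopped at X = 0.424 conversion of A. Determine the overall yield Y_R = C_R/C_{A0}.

0.0220

C_A = C_{A0}(1−X) = 1.388 mol/dm³.
Along a PFR/batch, dC_R/dC_A = −r_R/(r_R+r_S) = −k₁/(k₁+k₂·C_A).
Integrating from C_{A0} to C_A: C_R = (0.236/2.33)·ln[(0.236+2.33·2.41)/(0.236+2.33·1.39)] = 0.1013·ln(5.851/3.470) = 0.05291 mol/dm³.
Y_R = C_R/C_{A0} = 0.05291/2.41 = 0.0220.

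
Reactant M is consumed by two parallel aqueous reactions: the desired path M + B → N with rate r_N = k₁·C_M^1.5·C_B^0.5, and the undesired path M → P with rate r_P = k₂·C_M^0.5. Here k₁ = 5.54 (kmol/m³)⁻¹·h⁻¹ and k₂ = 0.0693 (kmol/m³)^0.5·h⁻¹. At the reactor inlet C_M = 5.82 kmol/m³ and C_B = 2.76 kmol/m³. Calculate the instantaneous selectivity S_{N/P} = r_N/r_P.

S_{N/P} = r_N/r_P = (k₁·C_M^1.5·C_B^0.5)/(k₂·C_M^0.5) = (k₁/k₂)·C_M·C_B^0.5.
= (5.54×5.820^1.5×2.760^0.5) / (0.0693×5.820^0.5) = 129.2/0.1672 = 773.

773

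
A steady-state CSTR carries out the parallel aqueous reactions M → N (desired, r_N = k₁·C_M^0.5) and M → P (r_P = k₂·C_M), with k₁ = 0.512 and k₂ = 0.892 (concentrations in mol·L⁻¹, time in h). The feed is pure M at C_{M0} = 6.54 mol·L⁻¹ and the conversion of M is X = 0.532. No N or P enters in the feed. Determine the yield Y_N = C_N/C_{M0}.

0.131

Exit C_M = C_{M0}(1−X) = 6.54×0.468 = 3.061 mol·L⁻¹.
Rates in a CSTR are evaluated at the outlet concentration: r_N = 0.512×3.061^0.5 = 0.8957, r_P = 0.892×3.061 = 2.730.
Fraction of consumed M going to N: r_N/(r_N+r_P) = 0.2470.
C_N = 0.2470·C_{M0}·X = 0.2470×6.54×0.532 = 0.860 mol·L⁻¹; Y_N = C_N/C_{M0} = 0.131.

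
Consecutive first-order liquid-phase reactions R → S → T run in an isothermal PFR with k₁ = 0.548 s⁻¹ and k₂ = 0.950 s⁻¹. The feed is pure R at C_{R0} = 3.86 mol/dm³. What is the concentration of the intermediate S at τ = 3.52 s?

Solving the coupled first-order balances gives C_S(τ) = [k₁/(k₂−k₁)]·C_{R0}·(e^(−k₁τ) − e^(−k₂τ)).
e^(−k₁τ) = e^(−0.548×3.52) = e^(−1.929) = 0.1453; e^(−k₂τ) = e^(−3.344) = 0.03530.
C_S = 0.548×3.86/(0.950−0.548) × (0.1453−0.03530) = 5.262×0.1100 = 0.5788 mol/dm³.

0.579 mol/dm³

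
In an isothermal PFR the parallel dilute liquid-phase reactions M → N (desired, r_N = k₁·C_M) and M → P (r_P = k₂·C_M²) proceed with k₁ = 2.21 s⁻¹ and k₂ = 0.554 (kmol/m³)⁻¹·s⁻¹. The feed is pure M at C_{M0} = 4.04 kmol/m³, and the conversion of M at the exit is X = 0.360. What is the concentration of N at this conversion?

C_M = C_{M0}(1−X) = 2.586 kmol/m³.
Along a PFR/batch, dC_N/dC_M = −r_N/(r_N+r_P) = −k₁/(k₁+k₂·C_M).
Integrating from C_{M0} to C_M: C_N = (2.21/0.554)·ln[(2.21+0.554·4.04)/(2.21+0.554·2.59)] = 3.989·ln(4.448/3.642) = 0.7972 kmol/m³.

0.797 kmol/m³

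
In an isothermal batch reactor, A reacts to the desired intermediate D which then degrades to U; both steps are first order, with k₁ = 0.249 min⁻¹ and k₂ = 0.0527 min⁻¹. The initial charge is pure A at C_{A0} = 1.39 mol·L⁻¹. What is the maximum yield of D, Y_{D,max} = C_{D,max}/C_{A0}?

Evaluating C_D at t_opt = ln(k₂/k₁)/(k₂−k₁) gives C_{D,max}/C_{A0} = (k₁/k₂)^[k₂/(k₂−k₁)].
= (0.249/0.0527)^(0.0527/(0.0527−0.249)) = (4.725)^(-0.2685) = 0.6591.

0.659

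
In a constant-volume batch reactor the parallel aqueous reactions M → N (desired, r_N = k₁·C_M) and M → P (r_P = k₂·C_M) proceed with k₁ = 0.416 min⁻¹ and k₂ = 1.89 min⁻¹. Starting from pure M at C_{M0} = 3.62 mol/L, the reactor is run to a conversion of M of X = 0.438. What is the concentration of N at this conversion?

0.286 mol/L

C_M = C_{M0}(1−X) = 2.034 mol/L.
Both paths are first order in M, so the instantaneous fraction to N is constant: dC_N/d(−C_M) = k₁/(k₁+k₂) = 0.1804.
C_N = 0.1804·(C_{M0}−C_M) = 0.1804×1.586 = 0.286 mol/L.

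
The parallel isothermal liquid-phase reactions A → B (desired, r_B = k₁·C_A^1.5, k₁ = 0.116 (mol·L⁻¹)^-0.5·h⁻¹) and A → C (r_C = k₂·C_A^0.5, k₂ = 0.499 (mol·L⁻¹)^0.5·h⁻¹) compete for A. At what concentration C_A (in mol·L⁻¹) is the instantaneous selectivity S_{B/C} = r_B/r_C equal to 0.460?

S_{B/C} = (k₁/k₂)·C_A ⇒ C_A = S·k₂/k₁.
= 0.460×0.499/0.116 = 1.98 mol·L⁻¹.

1.98 mol·L⁻¹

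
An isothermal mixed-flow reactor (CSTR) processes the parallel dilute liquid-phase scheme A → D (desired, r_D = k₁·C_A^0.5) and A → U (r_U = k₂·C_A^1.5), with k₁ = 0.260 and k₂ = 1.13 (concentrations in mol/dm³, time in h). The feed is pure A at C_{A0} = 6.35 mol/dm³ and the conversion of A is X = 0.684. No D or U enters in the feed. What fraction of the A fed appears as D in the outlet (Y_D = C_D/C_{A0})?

0.0704

Exit C_A = C_{A0}(1−X) = 6.35×0.316 = 2.007 mol/dm³.
Rates in a CSTR are evaluated at the outlet concentration: r_D = 0.260×2.007^0.5 = 0.3683, r_U = 1.13×2.007^1.5 = 3.212.
Fraction of consumed A going to D: r_D/(r_D+r_U) = 0.1029.
C_D = 0.1029·C_{A0}·X = 0.1029×6.35×0.684 = 0.447 mol/dm³; Y_D = C_D/C_{A0} = 0.0704.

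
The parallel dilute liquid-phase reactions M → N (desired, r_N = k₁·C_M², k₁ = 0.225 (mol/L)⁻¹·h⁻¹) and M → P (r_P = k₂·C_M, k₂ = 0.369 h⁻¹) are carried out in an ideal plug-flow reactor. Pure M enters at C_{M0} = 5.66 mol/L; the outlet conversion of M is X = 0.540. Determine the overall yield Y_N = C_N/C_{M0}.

0.383

C_M = C_{M0}(1−X) = 2.604 mol/L.
Along a PFR/batch, dC_P/dC_M = −r_P/(r_N+r_P) = −k₂/(k₂+k₁·C_M).
Integrating from C_{M0} to C_M: C_P = (0.369/0.225)·ln[(0.369+0.225·5.66)/(0.369+0.225·2.60)] = 1.640·ln(1.643/0.9548) = 0.8896 mol/L.
Then C_N = (C_{M0}−C_M) − C_P = 3.056 − 0.8896 = 2.167 mol/L.
Y_N = C_N/C_{M0} = 2.167/5.66 = 0.383.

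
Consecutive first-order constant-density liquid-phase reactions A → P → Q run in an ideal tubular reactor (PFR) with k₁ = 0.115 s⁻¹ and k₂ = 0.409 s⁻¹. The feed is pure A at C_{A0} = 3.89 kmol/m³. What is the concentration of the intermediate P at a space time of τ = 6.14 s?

0.628 kmol/m³

For first-order series with pure A initially, C_P(τ) = k₁C_{A0}/(k₂−k₁)·(e^(−k₁τ) − e^(−k₂τ)).
e^(−k₁τ) = e^(−0.115×6.14) = e^(−0.7061) = 0.4936; e^(−k₂τ) = e^(−2.511) = 0.08117.
C_P = 0.115×3.89/(0.409−0.115) × (0.4936−0.08117) = 1.522×0.4124 = 0.6275 kmol/m³.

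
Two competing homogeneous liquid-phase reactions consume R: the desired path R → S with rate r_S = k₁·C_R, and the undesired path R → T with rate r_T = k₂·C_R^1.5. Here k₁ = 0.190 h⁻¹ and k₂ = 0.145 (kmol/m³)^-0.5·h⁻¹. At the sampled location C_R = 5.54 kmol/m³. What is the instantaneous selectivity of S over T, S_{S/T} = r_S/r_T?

0.557

S_{S/T} = r_S/r_T = (k₁·C_R)/(k₂·C_R^1.5) = (k₁/k₂)·C_R^-0.5.
= (0.190×5.540) / (0.145×5.540^1.5) = 1.053/1.891 = 0.557.
The undesired path is higher order in R, so low C_R (CSTR or dilute feed) favours S.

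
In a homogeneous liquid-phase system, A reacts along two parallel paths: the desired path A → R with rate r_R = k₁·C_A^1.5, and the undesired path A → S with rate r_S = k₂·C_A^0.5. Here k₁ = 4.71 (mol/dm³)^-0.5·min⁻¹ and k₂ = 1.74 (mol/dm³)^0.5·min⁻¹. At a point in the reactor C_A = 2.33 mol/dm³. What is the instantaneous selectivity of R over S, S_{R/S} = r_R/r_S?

6.31

S_{R/S} = r_R/r_S = (k₁·C_A^1.5)/(k₂·C_A^0.5) = (k₁/k₂)·C_A.
= (4.71×2.330^1.5) / (1.74×2.330^0.5) = 16.75/2.656 = 6.31.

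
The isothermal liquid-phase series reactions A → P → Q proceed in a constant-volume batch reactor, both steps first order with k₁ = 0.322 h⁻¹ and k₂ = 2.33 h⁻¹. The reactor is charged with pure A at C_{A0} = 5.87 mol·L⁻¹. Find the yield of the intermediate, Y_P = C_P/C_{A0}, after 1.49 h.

0.0943

For first-order series with pure A initially, C_P(t) = k₁C_{A0}/(k₂−k₁)·(e^(−k₁t) − e^(−k₂t)).
e^(−k₁t) = e^(−0.322×1.49) = e^(−0.4798) = 0.6189; e^(−k₂t) = e^(−3.472) = 0.03106.
C_P = 0.322×5.87/(2.33−0.322) × (0.6189−0.03106) = 0.9413×0.5879 = 0.5534 mol·L⁻¹.
Y_P = C_P/C_{A0} = 0.5534/5.87 = 0.0943.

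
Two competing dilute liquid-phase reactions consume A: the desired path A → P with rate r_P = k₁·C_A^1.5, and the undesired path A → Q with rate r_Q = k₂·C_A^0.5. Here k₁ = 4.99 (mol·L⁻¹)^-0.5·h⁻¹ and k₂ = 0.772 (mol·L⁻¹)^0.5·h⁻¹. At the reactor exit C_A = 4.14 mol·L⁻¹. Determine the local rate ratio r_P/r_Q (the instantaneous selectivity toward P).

S_{P/Q} = r_P/r_Q = (k₁·C_A^1.5)/(k₂·C_A^0.5) = (k₁/k₂)·C_A.
= (4.99×4.140^1.5) / (0.772×4.140^0.5) = 42.03/1.571 = 26.8.

26.8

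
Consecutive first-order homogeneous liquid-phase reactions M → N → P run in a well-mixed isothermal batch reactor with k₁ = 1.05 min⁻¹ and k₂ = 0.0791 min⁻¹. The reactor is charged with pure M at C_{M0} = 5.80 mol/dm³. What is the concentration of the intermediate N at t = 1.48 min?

The intermediate concentration in a first-order A→B→C sequence is C_N = k₁C_{M0}(e^(−k₁t) − e^(−k₂t))/(k₂−k₁).
e^(−k₁t) = e^(−1.05×1.48) = e^(−1.554) = 0.2114; e^(−k₂t) = e^(−0.1171) = 0.8895.
C_N = 1.05×5.80/(0.0791−1.05) × (0.2114−0.8895) = (-6.273)×(-0.6781) = 4.254 mol/dm³.

4.25 mol/dm³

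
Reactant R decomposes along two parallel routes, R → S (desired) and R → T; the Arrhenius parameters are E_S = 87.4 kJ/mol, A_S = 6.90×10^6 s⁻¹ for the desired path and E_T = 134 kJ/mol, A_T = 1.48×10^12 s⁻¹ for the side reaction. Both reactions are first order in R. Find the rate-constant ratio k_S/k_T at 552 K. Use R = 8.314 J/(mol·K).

0.120

With equal orders, S_{S/T} = k_S/k_T = (A_S/A_T)·exp[(E_T−E_S)/(RT)].
(E_T−E_S)/(RT) = (134−87.4)×10³/(8.314×552) = 46600/4589 = 10.15.
k_S/k_T = (6.90×10^6/1.48×10^12)·exp(10.15) = 4.662×10^-6 × 25693 = 0.120.
Since E_S < E_T, lowering the temperature improves selectivity toward S.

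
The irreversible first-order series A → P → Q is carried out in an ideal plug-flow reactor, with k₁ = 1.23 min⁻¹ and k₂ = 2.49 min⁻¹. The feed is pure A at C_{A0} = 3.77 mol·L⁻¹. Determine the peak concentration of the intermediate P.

0.936 mol·L⁻¹

At the optimum, C_{P,max}/C_{A0} = (k₁/k₂)^[k₂/(k₂−k₁)].
= (1.23/2.49)^(2.49/(2.49−1.23)) = (0.4940)^(1.976) = 0.2481.
C_{P,max} = 0.2481×3.77 = 0.936 mol·L⁻¹.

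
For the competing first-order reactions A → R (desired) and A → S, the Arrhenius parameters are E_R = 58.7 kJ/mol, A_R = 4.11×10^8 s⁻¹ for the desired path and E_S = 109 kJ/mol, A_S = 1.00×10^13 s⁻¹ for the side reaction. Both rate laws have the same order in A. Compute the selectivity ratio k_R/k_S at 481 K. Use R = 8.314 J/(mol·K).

Since both paths have the same order in A, the concentration cancels and S_{R/S} = k_R/k_S = (A_R/A_S)·exp[(E_S−E_R)/(RT)].
(E_S−E_R)/(RT) = (109−58.7)×10³/(8.314×481) = 50300/3999 = 12.58.
k_R/k_S = (4.11×10^8/1.00×10^13)·exp(12.58) = 4.110×10^-5 × 2.901×10^5 = 11.9.
Since E_R < E_S, lowering the temperature improves selectivity toward R.

11.9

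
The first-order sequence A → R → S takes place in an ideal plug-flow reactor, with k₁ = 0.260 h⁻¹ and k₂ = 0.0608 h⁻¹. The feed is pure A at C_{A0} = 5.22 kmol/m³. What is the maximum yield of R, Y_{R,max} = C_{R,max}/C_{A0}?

0.642

For a first-order series the maximum intermediate yield is C_{R,max}/C_{A0} = (k₁/k₂)^[k₂/(k₂−k₁)].
= (0.260/0.0608)^(0.0608/(0.0608−0.260)) = (4.276)^(-0.3052) = 0.6418.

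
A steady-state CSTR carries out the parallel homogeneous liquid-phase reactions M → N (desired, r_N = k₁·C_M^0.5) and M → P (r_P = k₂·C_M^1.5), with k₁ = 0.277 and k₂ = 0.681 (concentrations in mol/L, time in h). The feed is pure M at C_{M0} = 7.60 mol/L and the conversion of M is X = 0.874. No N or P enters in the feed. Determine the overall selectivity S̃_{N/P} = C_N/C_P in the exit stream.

0.425

Exit C_M = C_{M0}(1−X) = 7.60×0.126 = 0.9576 mol/L.
In a CSTR the entire volume is at exit conditions, so r_N = 0.277×0.9576^0.5 = 0.2711 and r_P = 0.681×0.9576^1.5 = 0.6382.
Overall selectivity = C_N/C_P = r_Nτ/(r_Pτ) = r_N/r_P = 0.425.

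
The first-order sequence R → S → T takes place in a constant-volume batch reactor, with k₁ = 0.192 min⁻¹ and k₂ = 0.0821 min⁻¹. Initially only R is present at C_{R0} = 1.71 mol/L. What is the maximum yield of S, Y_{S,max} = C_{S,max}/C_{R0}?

Evaluating C_S at t_opt = ln(k₂/k₁)/(k₂−k₁) gives C_{S,max}/C_{R0} = (k₁/k₂)^[k₂/(k₂−k₁)].
= (0.192/0.0821)^(0.0821/(0.0821−0.192)) = (2.339)^(-0.7470) = 0.5301.

0.530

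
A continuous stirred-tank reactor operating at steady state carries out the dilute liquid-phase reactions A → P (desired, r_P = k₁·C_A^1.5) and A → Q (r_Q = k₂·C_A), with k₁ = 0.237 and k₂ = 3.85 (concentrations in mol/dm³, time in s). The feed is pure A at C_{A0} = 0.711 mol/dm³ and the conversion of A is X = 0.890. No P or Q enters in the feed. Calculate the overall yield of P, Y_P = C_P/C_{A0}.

0.0151

Exit C_A = C_{A0}(1−X) = 0.711×0.110 = 0.07821 mol/dm³.
A CSTR operates uniformly at the exit composition, giving r_P = 0.005184 and r_Q = 0.3011 (each k·C_A^n at C_A = 0.07821).
Fraction of consumed A going to P: r_P/(r_P+r_Q) = 0.01692.
C_P = 0.01692·C_{A0}·X = 0.01692×0.711×0.890 = 0.0107 mol/dm³; Y_P = C_P/C_{A0} = 0.0151.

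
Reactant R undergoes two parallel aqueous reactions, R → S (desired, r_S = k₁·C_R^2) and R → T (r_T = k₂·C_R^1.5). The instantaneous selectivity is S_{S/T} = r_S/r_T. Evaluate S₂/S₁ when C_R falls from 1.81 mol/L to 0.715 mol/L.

0.629

S_{S/T} = (k₁/k₂)·C_R^0.5, so S₂/S₁ = (C_{R,2}/C_{R,1})^0.5.
= (0.715/1.81)^0.5 = (0.3950)^0.5 = 0.629.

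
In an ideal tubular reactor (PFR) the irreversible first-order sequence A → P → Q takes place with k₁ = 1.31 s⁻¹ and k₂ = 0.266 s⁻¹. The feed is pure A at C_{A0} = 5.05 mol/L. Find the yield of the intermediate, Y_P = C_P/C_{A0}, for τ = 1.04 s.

0.630

For first-order series with pure A initially, C_P(τ) = k₁C_{A0}/(k₂−k₁)·(e^(−k₁τ) − e^(−k₂τ)).
e^(−k₁τ) = e^(−1.31×1.04) = e^(−1.362) = 0.2560; e^(−k₂τ) = e^(−0.2766) = 0.7583.
C_P = 1.31×5.05/(0.266−1.31) × (0.2560−0.7583) = (-6.337)×(-0.5023) = 3.183 mol/L.
Y_P = C_P/C_{A0} = 3.183/5.05 = 0.630.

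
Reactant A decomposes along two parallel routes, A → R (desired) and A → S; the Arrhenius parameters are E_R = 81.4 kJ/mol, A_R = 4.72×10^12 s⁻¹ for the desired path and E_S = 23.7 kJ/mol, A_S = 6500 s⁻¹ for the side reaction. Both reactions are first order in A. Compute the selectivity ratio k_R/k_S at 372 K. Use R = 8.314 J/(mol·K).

5.74

k_R/k_S = (A_R/A_S)·exp[−(E_R−E_S)/(RT)] = (A_R/A_S)·exp[(E_S−E_R)/(RT)].
(E_S−E_R)/(RT) = (23.7−81.4)×10³/(8.314×372) = -57700/3093 = -18.66.
k_R/k_S = (4.72×10^12/6500)·exp(-18.66) = 7.262×10^8 × 7.902×10^-9 = 5.74.
Since E_R > E_S, raising the temperature improves selectivity toward R.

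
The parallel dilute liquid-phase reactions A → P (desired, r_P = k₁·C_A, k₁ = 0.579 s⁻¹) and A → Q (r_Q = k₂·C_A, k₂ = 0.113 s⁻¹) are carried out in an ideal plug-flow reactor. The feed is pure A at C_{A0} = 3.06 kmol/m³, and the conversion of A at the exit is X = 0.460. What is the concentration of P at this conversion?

1.18 kmol/m³

C_A = C_{A0}(1−X) = 1.652 kmol/m³.
Both paths are first order in A, so the instantaneous fraction to P is constant: dC_P/d(−C_A) = k₁/(k₁+k₂) = 0.8367.
C_P = 0.8367·(C_{A0}−C_A) = 0.8367×1.408 = 1.18 kmol/m³.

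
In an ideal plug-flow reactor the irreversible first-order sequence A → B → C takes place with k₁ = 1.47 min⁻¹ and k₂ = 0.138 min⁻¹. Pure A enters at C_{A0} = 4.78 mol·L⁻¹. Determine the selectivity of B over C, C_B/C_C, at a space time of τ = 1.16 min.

9.43

Solving the coupled first-order balances gives C_B(τ) = [k₁/(k₂−k₁)]·C_{A0}·(e^(−k₁τ) − e^(−k₂τ)).
e^(−k₁τ) = e^(−1.47×1.16) = e^(−1.705) = 0.1817; e^(−k₂τ) = e^(−0.1601) = 0.8521.
C_B = 1.47×4.78/(0.138−1.47) × (0.1817−0.8521) = (-5.275)×(-0.6703) = 3.536 mol·L⁻¹.
C_A = C_{A0}e^(−k₁τ) = 0.8687 mol·L⁻¹, so C_C = C_{A0}−C_A−C_B = 0.3751 mol·L⁻¹; C_B/C_C = 9.43.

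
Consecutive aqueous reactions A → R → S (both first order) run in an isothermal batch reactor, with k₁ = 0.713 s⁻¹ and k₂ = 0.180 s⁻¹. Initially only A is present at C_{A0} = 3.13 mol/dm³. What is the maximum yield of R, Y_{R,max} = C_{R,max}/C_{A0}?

For a first-order series the maximum intermediate yield is C_{R,max}/C_{A0} = (k₁/k₂)^[k₂/(k₂−k₁)].
= (0.713/0.180)^(0.180/(0.180−0.713)) = (3.961)^(-0.3377) = 0.6282.

0.628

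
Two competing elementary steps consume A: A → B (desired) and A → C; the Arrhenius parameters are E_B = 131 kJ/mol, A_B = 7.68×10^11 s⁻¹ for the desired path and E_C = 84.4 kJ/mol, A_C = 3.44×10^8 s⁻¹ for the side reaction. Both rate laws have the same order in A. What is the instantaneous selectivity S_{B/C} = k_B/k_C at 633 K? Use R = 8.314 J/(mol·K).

0.319

With equal orders, S_{B/C} = k_B/k_C = (A_B/A_C)·exp[(E_C−E_B)/(RT)].
(E_C−E_B)/(RT) = (84.4−131)×10³/(8.314×633) = -46600/5263 = -8.855.
k_B/k_C = (7.68×10^11/3.44×10^8)·exp(-8.855) = 2233 × 1.427×10^-4 = 0.319.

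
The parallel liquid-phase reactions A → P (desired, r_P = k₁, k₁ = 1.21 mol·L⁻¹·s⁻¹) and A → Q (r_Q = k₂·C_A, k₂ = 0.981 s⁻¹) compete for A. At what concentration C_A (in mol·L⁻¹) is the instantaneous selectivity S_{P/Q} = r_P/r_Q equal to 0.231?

S_{P/Q} = (k₁/k₂)·C_A⁻¹ ⇒ C_A = (S·k₂/k₁)^(-1).
= (0.231×0.981/1.21)^(-1) = (0.1873)^(-1) = 5.34 mol·L⁻¹.

5.34 mol·L⁻¹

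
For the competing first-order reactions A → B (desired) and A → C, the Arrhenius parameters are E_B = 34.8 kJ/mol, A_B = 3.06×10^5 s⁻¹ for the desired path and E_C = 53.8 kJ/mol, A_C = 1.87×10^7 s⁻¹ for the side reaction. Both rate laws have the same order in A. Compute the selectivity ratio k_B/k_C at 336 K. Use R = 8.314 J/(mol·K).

14.7

k_B/k_C = (A_B/A_C)·exp[−(E_B−E_C)/(RT)] = (A_B/A_C)·exp[(E_C−E_B)/(RT)].
(E_C−E_B)/(RT) = (53.8−34.8)×10³/(8.314×336) = 19000/2794 = 6.801.
k_B/k_C = (3.06×10^5/1.87×10^7)·exp(6.801) = 0.01636 × 899.2 = 14.7.
Since E_B < E_C, lowering the temperature improves selectivity toward B.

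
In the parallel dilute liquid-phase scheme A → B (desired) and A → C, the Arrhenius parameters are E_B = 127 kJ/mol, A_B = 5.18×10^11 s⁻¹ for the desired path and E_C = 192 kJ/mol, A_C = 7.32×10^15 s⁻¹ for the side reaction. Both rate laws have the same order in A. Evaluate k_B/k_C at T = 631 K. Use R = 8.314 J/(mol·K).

k_B/k_C = (A_B/A_C)·exp[−(E_B−E_C)/(RT)] = (A_B/A_C)·exp[(E_C−E_B)/(RT)].
(E_C−E_B)/(RT) = (192−127)×10³/(8.314×631) = 65000/5246 = 12.39.
k_B/k_C = (5.18×10^11/7.32×10^15)·exp(12.39) = 7.077×10^-5 × 2.404×10^5 = 17.0.

17.0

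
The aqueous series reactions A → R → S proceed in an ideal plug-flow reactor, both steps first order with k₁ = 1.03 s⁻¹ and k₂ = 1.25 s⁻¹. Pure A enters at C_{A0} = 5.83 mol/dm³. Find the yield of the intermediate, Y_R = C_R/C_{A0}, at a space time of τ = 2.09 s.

For first-order series with pure A initially, C_R(τ) = k₁C_{A0}/(k₂−k₁)·(e^(−k₁τ) − e^(−k₂τ)).
e^(−k₁τ) = e^(−1.03×2.09) = e^(−2.153) = 0.1162; e^(−k₂τ) = e^(−2.612) = 0.07335.
C_R = 1.03×5.83/(1.25−1.03) × (0.1162−0.07335) = 27.30×0.04282 = 1.169 mol/dm³.
Y_R = C_R/C_{A0} = 1.169/5.83 = 0.200.

0.200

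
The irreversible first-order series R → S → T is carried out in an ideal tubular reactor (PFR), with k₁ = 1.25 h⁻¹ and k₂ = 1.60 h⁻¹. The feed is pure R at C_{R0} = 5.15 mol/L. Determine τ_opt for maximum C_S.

Setting dC_S/dτ = 0 gives τ_opt = ln(k₂/k₁)/(k₂−k₁).
= ln(1.60/1.25)/(1.60−1.25) = ln(1.280)/0.3500 = 0.2469/0.3500 = 0.705 h.

0.705 h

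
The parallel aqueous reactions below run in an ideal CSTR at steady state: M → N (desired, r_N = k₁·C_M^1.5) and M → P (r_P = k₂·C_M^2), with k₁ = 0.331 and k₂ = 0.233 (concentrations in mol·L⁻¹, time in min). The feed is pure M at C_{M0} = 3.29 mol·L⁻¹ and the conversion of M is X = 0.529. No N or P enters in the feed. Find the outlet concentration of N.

Exit C_M = C_{M0}(1−X) = 3.29×0.471 = 1.550 mol·L⁻¹.
In a CSTR the entire volume is at exit conditions, so r_N = 0.331×1.550^1.5 = 0.6385 and r_P = 0.233×1.550^2 = 0.5595.
Fraction of consumed M going to N: r_N/(r_N+r_P) = 0.5330.
C_N = 0.5330·C_{M0}·X = 0.5330×3.29×0.529 = 0.928 mol·L⁻¹.

0.928 mol·L⁻¹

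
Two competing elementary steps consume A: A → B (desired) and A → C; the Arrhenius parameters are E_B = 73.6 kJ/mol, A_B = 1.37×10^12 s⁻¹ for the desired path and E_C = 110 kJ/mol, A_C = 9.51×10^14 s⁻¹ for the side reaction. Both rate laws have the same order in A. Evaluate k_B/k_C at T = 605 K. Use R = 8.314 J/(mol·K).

2.00

With equal orders, S_{B/C} = k_B/k_C = (A_B/A_C)·exp[(E_C−E_B)/(RT)].
(E_C−E_B)/(RT) = (110−73.6)×10³/(8.314×605) = 36400/5030 = 7.237.
k_B/k_C = (1.37×10^12/9.51×10^14)·exp(7.237) = 0.001441 × 1389 = 2.00.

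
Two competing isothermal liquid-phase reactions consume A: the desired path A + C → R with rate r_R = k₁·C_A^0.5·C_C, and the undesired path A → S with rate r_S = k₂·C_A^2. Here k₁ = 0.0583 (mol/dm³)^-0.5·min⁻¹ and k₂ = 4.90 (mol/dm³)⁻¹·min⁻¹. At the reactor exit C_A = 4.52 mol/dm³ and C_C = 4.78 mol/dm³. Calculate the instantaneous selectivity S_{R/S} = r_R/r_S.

S_{R/S} = r_R/r_S = (k₁·C_A^0.5·C_C)/(k₂·C_A^2) = (k₁/k₂)·C_A^-1.5·C_C.
= (0.0583×4.520^0.5×4.780) / (4.90×4.520^2) = 0.5925/100.1 = 0.00592.
The undesired path is higher order in A, so low C_A (CSTR or dilute feed) favours R.

0.00592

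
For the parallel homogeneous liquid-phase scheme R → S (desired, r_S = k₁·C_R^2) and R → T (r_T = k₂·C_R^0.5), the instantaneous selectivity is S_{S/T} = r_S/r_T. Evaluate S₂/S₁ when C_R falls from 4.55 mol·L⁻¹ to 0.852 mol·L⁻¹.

0.0810

S_{S/T} = (k₁/k₂)·C_R^1.5, so S₂/S₁ = (C_{R,2}/C_{R,1})^1.5.
= (0.852/4.55)^1.5 = (0.1873)^1.5 = 0.0810.
Selectivity toward S falls as C_R falls — high-concentration operation is favoured.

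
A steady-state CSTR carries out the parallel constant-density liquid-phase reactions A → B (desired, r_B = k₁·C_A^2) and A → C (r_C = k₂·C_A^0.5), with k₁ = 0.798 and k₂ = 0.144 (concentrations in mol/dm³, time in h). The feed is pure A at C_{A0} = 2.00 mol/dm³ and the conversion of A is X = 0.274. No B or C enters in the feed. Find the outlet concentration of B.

0.497 mol/dm³

Exit C_A = C_{A0}(1−X) = 2.00×0.726 = 1.452 mol/dm³.
Rates in a CSTR are evaluated at the outlet concentration: r_B = 0.798×1.452^2 = 1.682, r_C = 0.144×1.452^0.5 = 0.1735.
Fraction of consumed A going to B: r_B/(r_B+r_C) = 0.9065.
C_B = 0.9065·C_{A0}·X = 0.9065×2.00×0.274 = 0.497 mol/dm³.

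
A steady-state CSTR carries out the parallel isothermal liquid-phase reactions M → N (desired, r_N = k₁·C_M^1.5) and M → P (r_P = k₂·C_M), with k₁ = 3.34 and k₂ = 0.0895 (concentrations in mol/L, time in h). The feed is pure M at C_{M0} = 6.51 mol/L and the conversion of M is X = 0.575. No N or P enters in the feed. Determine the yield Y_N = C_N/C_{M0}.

0.566

Exit C_M = C_{M0}(1−X) = 6.51×0.425 = 2.767 mol/L.
In a CSTR the entire volume is at exit conditions, so r_N = 3.34×2.767^1.5 = 15.37 and r_P = 0.0895×2.767 = 0.2476.
Fraction of consumed M going to N: r_N/(r_N+r_P) = 0.9841.
C_N = 0.9841·C_{M0}·X = 0.9841×6.51×0.575 = 3.68 mol/L; Y_N = C_N/C_{M0} = 0.566.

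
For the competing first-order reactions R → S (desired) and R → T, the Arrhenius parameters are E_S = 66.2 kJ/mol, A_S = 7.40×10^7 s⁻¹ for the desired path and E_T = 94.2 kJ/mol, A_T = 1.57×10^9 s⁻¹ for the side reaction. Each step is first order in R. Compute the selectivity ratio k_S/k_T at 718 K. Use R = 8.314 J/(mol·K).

5.13

Since both paths have the same order in R, the concentration cancels and S_{S/T} = k_S/k_T = (A_S/A_T)·exp[(E_T−E_S)/(RT)].
(E_T−E_S)/(RT) = (94.2−66.2)×10³/(8.314×718) = 28000/5969 = 4.691.
k_S/k_T = (7.40×10^7/1.57×10^9)·exp(4.691) = 0.04713 × 108.9 = 5.13.
Since E_S < E_T, lowering the temperature improves selectivity toward S.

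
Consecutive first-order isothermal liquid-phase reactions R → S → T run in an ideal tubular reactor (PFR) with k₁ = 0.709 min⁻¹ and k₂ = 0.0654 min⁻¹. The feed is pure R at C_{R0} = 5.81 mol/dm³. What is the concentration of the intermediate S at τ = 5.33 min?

4.37 mol/dm³

For first-order series with pure R initially, C_S(τ) = k₁C_{R0}/(k₂−k₁)·(e^(−k₁τ) − e^(−k₂τ)).
e^(−k₁τ) = e^(−0.709×5.33) = e^(−3.779) = 0.02285; e^(−k₂τ) = e^(−0.3486) = 0.7057.
C_S = 0.709×5.81/(0.0654−0.709) × (0.02285−0.7057) = (-6.400)×(-0.6828) = 4.370 mol/dm³.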